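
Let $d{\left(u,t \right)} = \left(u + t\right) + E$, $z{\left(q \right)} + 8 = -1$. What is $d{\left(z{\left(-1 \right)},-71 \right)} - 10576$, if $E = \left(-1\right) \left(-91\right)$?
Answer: $-10565$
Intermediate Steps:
$E = 91$
$z{\left(q \right)} = -9$ ($z{\left(q \right)} = -8 - 1 = -9$)
$d{\left(u,t \right)} = 91 + t + u$ ($d{\left(u,t \right)} = \left(u + t\right) + 91 = \left(t + u\right) + 91 = 91 + t + u$)
$d{\left(z{\left(-1 \right)},-71 \right)} - 10576 = \left(91 - 71 - 9\right) - 10576 = 11 - 10576 = -10565$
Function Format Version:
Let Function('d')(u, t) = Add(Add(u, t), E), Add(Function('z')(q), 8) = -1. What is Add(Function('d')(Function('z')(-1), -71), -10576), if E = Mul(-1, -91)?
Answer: -10565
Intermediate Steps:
E = 91
Function('z')(q) = -9 (Function('z')(q) = Add(-8, -1) = -9)
Function('d')(u, t) = Add(91, t, u) (Function('d')(u, t) = Add(Add(u, t), 91) = Add(Add(t, u), 91) = Add(91, t, u))
Add(Function('d')(Function('z')(-1), -71), -10576) = Add(Add(91, -71, -9), -10576) = Add(11, -10576) = -10565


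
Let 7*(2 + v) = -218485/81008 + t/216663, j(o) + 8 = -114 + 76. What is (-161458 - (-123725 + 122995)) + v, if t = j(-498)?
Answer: -19747343841335363/122860054128 ≈ -1.6073e+5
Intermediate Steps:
j(o) = -46 (j(o) = -8 + (-114 + 76) = -8 - 38 = -46)
t = -46
v = -293061450179/122860054128 (v = -2 + (-218485/81008 - 46/216663)/7 = -2 + (⅐)*(-47341341923/17551436304) = -2 - 47341341923/122860054128 = -293061450179/122860054128 ≈ -2.3853)
(-161458 - (-123725 + 122995)) + v = (-161458 - (-123725 + 122995)) - 293061450179/122860054128 = (-161458 - 1*(-730)) - 293061450179/122860054128 = (-161458 + 730) - 293061450179/122860054128 = -160728 - 293061450179/122860054128 = -19747343841335363/122860054128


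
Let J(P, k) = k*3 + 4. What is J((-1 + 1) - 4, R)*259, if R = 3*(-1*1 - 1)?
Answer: -3626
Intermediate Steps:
R = -6 (R = 3*(-1 - 1) = 3*(-2) = -6)
J(P, k) = 4 + 3*k (J(P, k) = 3*k + 4 = 4 + 3*k)
J((-1 + 1) - 4, R)*259 = (4 + 3*(-6))*259 = (4 - 18)*259 = -14*259 = -3626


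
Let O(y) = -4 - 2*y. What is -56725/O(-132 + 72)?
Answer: -56725/116 ≈ -489.01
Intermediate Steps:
-56725/O(-132 + 72) = -56725/(-4 - 2*(-132 + 72)) = -56725/(-4 - 2*(-60)) = -56725/(-4 + 120) = -56725/116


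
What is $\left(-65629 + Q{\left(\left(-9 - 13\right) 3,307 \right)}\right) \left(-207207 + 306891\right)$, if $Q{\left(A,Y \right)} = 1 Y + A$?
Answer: $-6518137392$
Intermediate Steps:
$Q{\left(A,Y \right)} = A + Y$ ($Q{\left(A,Y \right)} = Y + A = A + Y$)
$\left(-65629 + Q{\left(\left(-9 - 13\right) 3,307 \right)}\right) \left(-207207 + 306891\right) = \left(-65629 + \left(\left(-9 - 13\right) 3 + 307\right)\right) \left(-207207 + 306891\right) = \left(-65629 + \left(\left(-22\right) 3 + 307\right)\right) 99684 = \left(-65629 + \left(-66 + 307\right)\right) 99684 = \left(-65629 + 241\right) 99684 = \left(-65388\right) 99684 = -6518137392$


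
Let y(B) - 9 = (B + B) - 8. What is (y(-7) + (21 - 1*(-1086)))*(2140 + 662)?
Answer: 3065388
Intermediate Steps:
y(B) = 1 + 2*B (y(B) = 9 + ((B + B) - 8) = 9 + (2*B - 8) = 9 + (-8 + 2*B) = 1 + 2*B)
(y(-7) + (21 - 1*(-1086)))*(2140 + 662) = ((1 + 2*(-7)) + (21 - 1*(-1086)))*(2140 + 662) = ((1 - 14) + (21 + 1086))*2802 = (-13 + 1107)*2802 = 1094*2802 = 3065388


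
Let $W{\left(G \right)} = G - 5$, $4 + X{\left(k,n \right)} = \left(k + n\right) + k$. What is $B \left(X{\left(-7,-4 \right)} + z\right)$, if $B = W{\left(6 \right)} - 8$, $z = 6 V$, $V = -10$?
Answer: $574$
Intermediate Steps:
$X{\left(k,n \right)} = -4 + n + 2 k$ ($X{\left(k,n \right)} = -4 + \left(\left(k + n\right) + k\right) = -4 + \left(n + 2 k\right) = -4 + n + 2 k$)
$z = -60$ ($z = 6 \left(-10\right) = -60$)
$W{\left(G \right)} = -5 + G$
$B = -7$ ($B = \left(-5 + 6\right) - 8 = 1 - 8 = -7$)
$B \left(X{\left(-7,-4 \right)} + z\right) = - 7 \left(\left(-4 - 4 + 2 \left(-7\right)\right) - 60\right) = - 7 \left(\left(-4 - 4 - 14\right) - 60\right) = - 7 \left(-22 - 60\right) = \left(-7\right) \left(-82\right) = 574$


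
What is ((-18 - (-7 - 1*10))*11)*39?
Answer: -429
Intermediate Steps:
((-18 - (-7 - 1*10))*11)*39 = ((-18 - (-7 - 10))*11)*39 = ((-18 - 1*(-17))*11)*39 = ((-18 + 17)*11)*39 = -1*11*39 = -11*39 = -429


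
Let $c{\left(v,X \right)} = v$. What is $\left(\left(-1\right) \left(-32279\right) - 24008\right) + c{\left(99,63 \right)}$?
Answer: $8370$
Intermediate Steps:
$\left(\left(-1\right) \left(-32279\right) - 24008\right) + c{\left(99,63 \right)} = \left(\left(-1\right) \left(-32279\right) - 24008\right) + 99 = \left(32279 - 24008\right) + 99 = 8271 + 99 = 8370$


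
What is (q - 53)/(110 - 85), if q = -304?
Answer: -357/25 ≈ -14.280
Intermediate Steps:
(q - 53)/(110 - 85) = (-304 - 53)/(110 - 85) = -357/25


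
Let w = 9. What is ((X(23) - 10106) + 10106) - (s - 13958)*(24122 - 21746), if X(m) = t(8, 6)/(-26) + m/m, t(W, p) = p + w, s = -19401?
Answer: 2060785595/26 ≈ 7.9261e+7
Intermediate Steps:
t(W, p) = 9 + p (t(W, p) = p + 9 = 9 + p)
X(m) = 11/26 (X(m) = (9 + 6)/(-26) + m/m = 15*(-1/26) + 1 = -15/26 + 1 = 11/26)
((X(23) - 10106) + 10106) - (s - 13958)*(24122 - 21746) = ((11/26 - 10106) + 10106) - (-19401 - 13958)*(24122 - 21746) = (-262745/26 + 10106) - (-33359)*2376 = 11/26 - 1*(-79260984) = 11/26 + 79260984 = 2060785595/26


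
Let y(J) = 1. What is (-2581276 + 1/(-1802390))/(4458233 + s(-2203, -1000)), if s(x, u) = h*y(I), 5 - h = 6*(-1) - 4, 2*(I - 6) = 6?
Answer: -4652466049641/8035501612720 ≈ -0.57899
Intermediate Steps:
I = 9 (I = 6 + (½)*6 = 6 + 3 = 9)
h = 15 (h = 5 - (6*(-1) - 4) = 5 - (-6 - 4) = 5 - 1*(-10) = 5 + 10 = 15)
s(x, u) = 15 (s(x, u) = 15*1 = 15)
(-2581276 + 1/(-1802390))/(4458233 + s(-2203, -1000)) = (-2581276 + 1/(-1802390))/(4458233 + 15) = (-2581276 - 1/1802390)/4458248 = -4652466049641/1802390*1/4458248 = -4652466049641/8035501612720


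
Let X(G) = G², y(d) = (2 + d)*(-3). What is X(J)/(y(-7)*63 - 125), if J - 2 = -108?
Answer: 2809/205 ≈ 13.702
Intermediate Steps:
y(d) = -6 - 3*d
J = -106 (J = 2 - 108 = -106)
X(J)/(y(-7)*63 - 125) = (-106)²/((-6 - 3*(-7))*63 - 125) = 11236/((-6 + 21)*63 - 125) = 11236/(15*63 - 125) = 11236/(945 - 125) = 11236/820 = 11236*(1/820) = 2809/205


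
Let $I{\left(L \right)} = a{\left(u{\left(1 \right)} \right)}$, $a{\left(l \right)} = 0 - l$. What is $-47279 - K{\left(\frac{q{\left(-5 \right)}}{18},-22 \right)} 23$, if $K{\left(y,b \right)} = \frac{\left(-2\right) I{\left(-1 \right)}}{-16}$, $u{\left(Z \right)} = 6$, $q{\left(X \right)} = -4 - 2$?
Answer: $- \frac{189047}{4} \approx -47262.0$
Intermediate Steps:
$q{\left(X \right)} = -6$ ($q{\left(X \right)} = -4 - 2 = -6$)
$a{\left(l \right)} = - l$
$I{\left(L \right)} = -6$ ($I{\left(L \right)} = \left(-1\right) 6 = -6$)
$K{\left(y,b \right)} = - \frac{3}{4}$ ($K{\left(y,b \right)} = \frac{\left(-2\right) \left(-6\right)}{-16} = 12 \left(- \frac{1}{16}\right) = - \frac{3}{4}$)
$-47279 - K{\left(\frac{q{\left(-5 \right)}}{18},-22 \right)} 23 = -47279 - \left(- \frac{3}{4}\right) 23 = -47279 - - \frac{69}{4} = -47279 + \frac{69}{4} = - \frac{189047}{4}$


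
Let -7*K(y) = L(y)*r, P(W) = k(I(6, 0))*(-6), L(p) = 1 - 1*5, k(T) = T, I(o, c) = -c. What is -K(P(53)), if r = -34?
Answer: 136/7 ≈ 19.429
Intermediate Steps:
L(p) = -4 (L(p) = 1 - 5 = -4)
P(W) = 0 (P(W) = -1*0*(-6) = 0*(-6) = 0)
K(y) = -136/7 (K(y) = -(-4)*(-34)/7 = -⅐*136 = -136/7)
-K(P(53)) = -1*(-136/7) = 136/7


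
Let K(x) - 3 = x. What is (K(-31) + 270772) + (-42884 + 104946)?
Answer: 332806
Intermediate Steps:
K(x) = 3 + x
(K(-31) + 270772) + (-42884 + 104946) = ((3 - 31) + 270772) + (-42884 + 104946) = (-28 + 270772) + 62062 = 270744 + 62062 = 332806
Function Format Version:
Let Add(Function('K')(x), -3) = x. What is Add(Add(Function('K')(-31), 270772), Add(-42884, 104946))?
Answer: 332806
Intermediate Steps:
Function('K')(x) = Add(3, x)
Add(Add(Function('K')(-31), 270772), Add(-42884, 104946)) = Add(Add(Add(3, -31), 270772), Add(-42884, 104946)) = Add(Add(-28, 270772), 62062) = Add(270744, 62062) = 332806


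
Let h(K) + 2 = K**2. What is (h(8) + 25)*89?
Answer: 7743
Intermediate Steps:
h(K) = -2 + K**2
(h(8) + 25)*89 = ((-2 + 8**2) + 25)*89 = ((-2 + 64) + 25)*89 = (62 + 25)*89 = 87*89 = 7743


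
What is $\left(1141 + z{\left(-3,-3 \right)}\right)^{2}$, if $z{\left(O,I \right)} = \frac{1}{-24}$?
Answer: $\frac{749828689}{576} \approx 1.3018 \cdot 10^{6}$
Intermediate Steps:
$z{\left(O,I \right)} = - \frac{1}{24}$
$\left(1141 + z{\left(-3,-3 \right)}\right)^{2} = \left(1141 - \frac{1}{24}\right)^{2} = \left(\frac{27383}{24}\right)^{2} = \frac{749828689}{576}$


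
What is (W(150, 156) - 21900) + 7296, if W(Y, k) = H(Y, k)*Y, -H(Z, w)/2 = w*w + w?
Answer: -7362204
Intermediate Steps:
H(Z, w) = -2*w - 2*w² (H(Z, w) = -2*(w*w + w) = -2*(w² + w) = -2*(w + w²) = -2*w - 2*w²)
W(Y, k) = -2*Y*k*(1 + k) (W(Y, k) = (-2*k*(1 + k))*Y = -2*Y*k*(1 + k))
(W(150, 156) - 21900) + 7296 = (-2*150*156*(1 + 156) - 21900) + 7296 = (-2*150*156*157 - 21900) + 7296 = (-7347600 - 21900) + 7296 = -7369500 + 7296 = -7362204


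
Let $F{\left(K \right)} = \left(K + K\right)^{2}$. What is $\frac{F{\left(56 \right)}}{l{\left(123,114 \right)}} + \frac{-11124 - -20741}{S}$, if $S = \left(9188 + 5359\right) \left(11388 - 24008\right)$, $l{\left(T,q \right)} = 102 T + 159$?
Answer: $\frac{4386180427}{4442711988} \approx 0.98728$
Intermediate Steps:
$l{\left(T,q \right)} = 159 + 102 T$
$F{\left(K \right)} = 4 K^{2}$ ($F{\left(K \right)} = \left(2 K\right)^{2} = 4 K^{2}$)
$S = -183583140$ ($S = 14547 \left(-12620\right) = -183583140$)
$\frac{F{\left(56 \right)}}{l{\left(123,114 \right)}} + \frac{-11124 - -20741}{S} = \frac{4 \cdot 56^{2}}{159 + 102 \cdot 123} + \frac{-11124 - -20741}{-183583140} = \frac{4 \cdot 3136}{159 + 12546} + \left(-11124 + 20741\right) \left(- \frac{1}{183583140}\right) = \frac{12544}{12705} + 9617 \left(- \frac{1}{183583140}\right) = 12544 \cdot \frac{1}{12705} - \frac{9617}{183583140} = \frac{1792}{1815} - \frac{9617}{183583140} = \frac{4386180427}{4442711988}$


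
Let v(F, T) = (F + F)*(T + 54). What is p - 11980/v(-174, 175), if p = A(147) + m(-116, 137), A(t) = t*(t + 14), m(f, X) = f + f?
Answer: 466898500/19923 ≈ 23435.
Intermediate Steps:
m(f, X) = 2*f
v(F, T) = 2*F*(54 + T) (v(F, T) = (2*F)*(54 + T) = 2*F*(54 + T))
A(t) = t*(14 + t)
p = 23435 (p = 147*(14 + 147) + 2*(-116) = 147*161 - 232 = 23667 - 232 = 23435)
p - 11980/v(-174, 175) = 23435 - 11980*(-1/(348*(54 + 175))) = 23435 - 11980/(2*(-174)*229) = 23435 - 11980/(-79692) = 23435 - 11980*(-1/79692) = 23435 + 2995/19923 = 466898500/19923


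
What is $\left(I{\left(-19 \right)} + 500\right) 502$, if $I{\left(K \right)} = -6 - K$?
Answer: $257526$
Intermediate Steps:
$\left(I{\left(-19 \right)} + 500\right) 502 = \left(\left(-6 - -19\right) + 500\right) 502 = \left(\left(-6 + 19\right) + 500\right) 502 = \left(13 + 500\right) 502 = 513 \cdot 502 = 257526$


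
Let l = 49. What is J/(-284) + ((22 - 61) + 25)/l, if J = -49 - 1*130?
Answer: 685/1988 ≈ 0.34457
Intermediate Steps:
J = -179 (J = -49 - 130 = -179)
J/(-284) + ((22 - 61) + 25)/l = -179/(-284) + ((22 - 61) + 25)/49 = -179*(-1/284) + (-39 + 25)*(1/49) = 179/284 - 14*1/49 = 179/284 - 2/7 = 685/1988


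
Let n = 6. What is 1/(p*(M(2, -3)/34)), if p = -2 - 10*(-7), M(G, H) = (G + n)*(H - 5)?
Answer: -1/128 ≈ -0.0078125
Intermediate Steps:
M(G, H) = (-5 + H)*(6 + G) (M(G, H) = (G + 6)*(H - 5) = (6 + G)*(-5 + H) = (-5 + H)*(6 + G))
p = 68 (p = -2 + 70 = 68)
1/(p*(M(2, -3)/34)) = 1/(68*((-30 - 5*2 + 6*(-3) + 2*(-3))/34)) = 1/(68*((-30 - 10 - 18 - 6)*(1/34))) = 1/(68*(-64*1/34)) = 1/(68*(-32/17)) = 1/(-128) = -1/128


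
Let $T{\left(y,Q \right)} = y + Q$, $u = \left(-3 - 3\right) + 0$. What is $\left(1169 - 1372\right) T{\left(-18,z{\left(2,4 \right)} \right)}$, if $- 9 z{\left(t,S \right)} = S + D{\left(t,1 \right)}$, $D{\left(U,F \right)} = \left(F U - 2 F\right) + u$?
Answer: $\frac{32480}{9} \approx 3608.9$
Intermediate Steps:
$u = -6$ ($u = -6 + 0 = -6$)
$D{\left(U,F \right)} = -6 - 2 F + F U$ ($D{\left(U,F \right)} = \left(F U - 2 F\right) - 6 = \left(- 2 F + F U\right) - 6 = -6 - 2 F + F U$)
$z{\left(t,S \right)} = \frac{8}{9} - \frac{S}{9} - \frac{t}{9}$ ($z{\left(t,S \right)} = - \frac{S - \left(8 - t\right)}{9} = - \frac{S + \left(-8 + t\right)}{9} = - \frac{-8 + S + t}{9} = \frac{8}{9} - \frac{S}{9} - \frac{t}{9}$)
$T{\left(y,Q \right)} = Q + y$
$\left(1169 - 1372\right) T{\left(-18,z{\left(2,4 \right)} \right)} = \left(1169 - 1372\right) \left(\left(\frac{8}{9} - \frac{4}{9} - \frac{2}{9}\right) - 18\right) = - 203 \left(\left(\frac{8}{9} - \frac{4}{9} - \frac{2}{9}\right) - 18\right) = - 203 \left(\frac{2}{9} - 18\right) = \left(-203\right) \left(- \frac{160}{9}\right) = \frac{32480}{9}$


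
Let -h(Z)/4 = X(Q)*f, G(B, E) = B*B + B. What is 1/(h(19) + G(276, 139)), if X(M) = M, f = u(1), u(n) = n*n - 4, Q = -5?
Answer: 1/76392 ≈ 1.3090e-5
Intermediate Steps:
u(n) = -4 + n**2 (u(n) = n**2 - 4 = -4 + n**2)
f = -3 (f = -4 + 1**2 = -4 + 1 = -3)
G(B, E) = B + B**2 (G(B, E) = B**2 + B = B + B**2)
h(Z) = -60 (h(Z) = -(-20)*(-3) = -4*15 = -60)
1/(h(19) + G(276, 139)) = 1/(-60 + 276*(1 + 276)) = 1/(-60 + 276*277) = 1/(-60 + 76452) = 1/76392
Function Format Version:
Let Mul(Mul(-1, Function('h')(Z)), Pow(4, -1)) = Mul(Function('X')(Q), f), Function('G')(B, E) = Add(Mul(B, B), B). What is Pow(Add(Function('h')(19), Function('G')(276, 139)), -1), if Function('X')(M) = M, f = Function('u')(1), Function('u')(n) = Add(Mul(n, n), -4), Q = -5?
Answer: Rational(1, 76392) ≈ 1.3090e-5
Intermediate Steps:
Function('u')(n) = Add(-4, Pow(n, 2)) (Function('u')(n) = Add(Pow(n, 2), -4) = Add(-4, Pow(n, 2)))
f = -3 (f = Add(-4, Pow(1, 2)) = Add(-4, 1) = -3)
Function('G')(B, E) = Add(B, Pow(B, 2)) (Function('G')(B, E) = Add(Pow(B, 2), B) = Add(B, Pow(B, 2)))
Function('h')(Z) = -60 (Function('h')(Z) = Mul(-4, Mul(-5, -3)) = Mul(-4, 15) = -60)
Pow(Add(Function('h')(19), Function('G')(276, 139)), -1) = Pow(Add(-60, Mul(276, Add(1, 276))), -1) = Pow(Add(-60, Mul(276, 277)), -1) = Pow(Add(-60, 76452), -1) = Pow(76392, -1) = Rational(1, 76392)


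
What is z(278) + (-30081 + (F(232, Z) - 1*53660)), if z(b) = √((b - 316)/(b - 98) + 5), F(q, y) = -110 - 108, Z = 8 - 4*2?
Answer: -83959 + √4310/30 ≈ -83957.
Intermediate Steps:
Z = 0 (Z = 8 - 8 = 0)
F(q, y) = -218
z(b) = √(5 + (-316 + b)/(-98 + b)) (z(b) = √((-316 + b)/(-98 + b) + 5) = √(5 + (-316 + b)/(-98 + b)))
z(278) + (-30081 + (F(232, Z) - 1*53660)) = √2*√((-403 + 3*278)/(-98 + 278)) + (-30081 + (-218 - 1*53660)) = √2*√((-403 + 834)/180) + (-30081 + (-218 - 53660)) = √2*√((1/180)*431) + (-30081 - 53878) = √2*√(431/180) - 83959 = √2*(√2155/30) - 83959 = √4310/30 - 83959 = -83959 + √4310/30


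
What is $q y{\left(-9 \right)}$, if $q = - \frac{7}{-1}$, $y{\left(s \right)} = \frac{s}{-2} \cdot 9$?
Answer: $\frac{567}{2} \approx 283.5$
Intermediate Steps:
$y{\left(s \right)} = - \frac{9 s}{2}$ ($y{\left(s \right)} = s \left(- \frac{1}{2}\right) 9 = - \frac{s}{2} \cdot 9 = - \frac{9 s}{2}$)
$q = 7$ ($q = \left(-7\right) \left(-1\right) = 7$)
$q y{\left(-9 \right)} = 7 \left(\left(- \frac{9}{2}\right) \left(-9\right)\right) = 7 \cdot \frac{81}{2} = \frac{567}{2}$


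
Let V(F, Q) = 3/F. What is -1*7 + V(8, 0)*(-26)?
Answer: -67/4 ≈ -16.750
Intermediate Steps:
-1*7 + V(8, 0)*(-26) = -1*7 + (3/8)*(-26) = -7 + (3*(1/8))*(-26) = -7 + (3/8)*(-26) = -7 - 39/4 = -67/4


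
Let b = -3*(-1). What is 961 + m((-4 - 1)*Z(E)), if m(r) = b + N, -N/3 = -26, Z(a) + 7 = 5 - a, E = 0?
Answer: 1042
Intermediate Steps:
Z(a) = -2 - a (Z(a) = -7 + (5 - a) = -2 - a)
b = 3
N = 78 (N = -3*(-26) = 78)
m(r) = 81 (m(r) = 3 + 78 = 81)
961 + m((-4 - 1)*Z(E)) = 961 + 81 = 1042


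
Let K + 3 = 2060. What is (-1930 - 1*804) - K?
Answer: -4791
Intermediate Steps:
K = 2057 (K = -3 + 2060 = 2057)
(-1930 - 1*804) - K = (-1930 - 1*804) - 1*2057 = (-1930 - 804) - 2057 = -2734 - 2057 = -4791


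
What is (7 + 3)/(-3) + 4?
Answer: ⅔ ≈ 0.66667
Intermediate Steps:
(7 + 3)/(-3) + 4 = 10*(-⅓) + 4 = -10/3 + 4 = ⅔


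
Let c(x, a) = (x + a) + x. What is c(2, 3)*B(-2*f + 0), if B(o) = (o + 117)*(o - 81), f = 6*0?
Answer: -66339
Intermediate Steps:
f = 0
c(x, a) = a + 2*x (c(x, a) = (a + x) + x = a + 2*x)
B(o) = (-81 + o)*(117 + o) (B(o) = (117 + o)*(-81 + o) = (-81 + o)*(117 + o))
c(2, 3)*B(-2*f + 0) = (3 + 2*2)*(-9477 + (-2*0 + 0)² + 36*(-2*0 + 0)) = (3 + 4)*(-9477 + (0 + 0)² + 36*(0 + 0)) = 7*(-9477 + 0² + 36*0) = 7*(-9477 + 0 + 0) = 7*(-9477) = -66339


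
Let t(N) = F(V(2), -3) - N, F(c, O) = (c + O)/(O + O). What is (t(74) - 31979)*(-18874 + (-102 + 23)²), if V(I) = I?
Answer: 809846887/2 ≈ 4.0492e+8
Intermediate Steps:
F(c, O) = (O + c)/(2*O) (F(c, O) = (O + c)/((2*O)) = (O + c)*(1/(2*O)) = (O + c)/(2*O))
t(N) = ⅙ - N (t(N) = (½)*(-3 + 2)/(-3) - N = (½)*(-⅓)*(-1) - N = ⅙ - N)
(t(74) - 31979)*(-18874 + (-102 + 23)²) = ((⅙ - 1*74) - 31979)*(-18874 + (-102 + 23)²) = ((⅙ - 74) - 31979)*(-18874 + (-79)²) = (-443/6 - 31979)*(-18874 + 6241) = -192317/6*(-12633) = 809846887/2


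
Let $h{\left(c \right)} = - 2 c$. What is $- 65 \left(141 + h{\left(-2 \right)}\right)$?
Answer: $-9425$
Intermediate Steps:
$- 65 \left(141 + h{\left(-2 \right)}\right) = - 65 \left(141 - -4\right) = - 65 \left(141 + 4\right) = \left(-65\right) 145 = -9425$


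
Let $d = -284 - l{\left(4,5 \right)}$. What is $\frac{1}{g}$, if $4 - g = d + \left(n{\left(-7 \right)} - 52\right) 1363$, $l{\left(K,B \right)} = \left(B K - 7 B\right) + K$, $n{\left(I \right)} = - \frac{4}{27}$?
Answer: $\frac{27}{1926583} \approx 1.4014 \cdot 10^{-5}$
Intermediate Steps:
$n{\left(I \right)} = - \frac{4}{27}$ ($n{\left(I \right)} = \left(-4\right) \frac{1}{27} = - \frac{4}{27}$)
$l{\left(K,B \right)} = K - 7 B + B K$ ($l{\left(K,B \right)} = \left(- 7 B + B K\right) + K = K - 7 B + B K$)
$d = -273$ ($d = -284 - \left(4 - 35 + 5 \cdot 4\right) = -284 - \left(4 - 35 + 20\right) = -284 - -11 = -284 + 11 = -273$)
$g = \frac{1926583}{27}$ ($g = 4 - \left(-273 + \left(- \frac{4}{27} - 52\right) 1363\right) = 4 - \left(-273 - \frac{1919104}{27}\right) = 4 - - \frac{1926475}{27} = 4 + \frac{1926475}{27} = \frac{1926583}{27} \approx 71355.0$)
$\frac{1}{g} = \frac{1}{\frac{1926583}{27}} = \frac{27}{1926583}$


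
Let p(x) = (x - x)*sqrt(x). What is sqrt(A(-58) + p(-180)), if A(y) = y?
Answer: I*sqrt(58) ≈ 7.6158*I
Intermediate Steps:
p(x) = 0 (p(x) = 0*sqrt(x) = 0)
sqrt(A(-58) + p(-180)) = sqrt(-58 + 0) = sqrt(-58) = I*sqrt(58)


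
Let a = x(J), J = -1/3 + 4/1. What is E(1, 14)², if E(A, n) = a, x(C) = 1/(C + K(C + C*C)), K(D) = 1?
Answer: 9/196 ≈ 0.045918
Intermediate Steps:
J = 11/3 (J = -1*⅓ + 4*1 = -⅓ + 4 = 11/3 ≈ 3.6667)
x(C) = 1/(1 + C) (x(C) = 1/(C + 1) = 1/(1 + C))
a = 3/14 (a = 1/(1 + 11/3) = 1/(14/3) = 3/14 ≈ 0.21429)
E(A, n) = 3/14
E(1, 14)² = (3/14)² = 9/196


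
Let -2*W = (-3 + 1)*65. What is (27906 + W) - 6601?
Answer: 21370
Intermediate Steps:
W = 65 (W = -(-3 + 1)*65/2 = -(-1)*65 = -½*(-130) = 65)
(27906 + W) - 6601 = (27906 + 65) - 6601 = 27971 - 6601 = 21370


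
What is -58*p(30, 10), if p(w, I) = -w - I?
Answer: 2320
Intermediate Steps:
p(w, I) = -I - w
-58*p(30, 10) = -58*(-1*10 - 1*30) = -58*(-10 - 30) = -58*(-40) = 2320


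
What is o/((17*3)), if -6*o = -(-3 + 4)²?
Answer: 1/306 ≈ 0.0032680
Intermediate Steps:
o = ⅙ (o = -(-1)*(-3 + 4)²/6 = -(-1)*1²/6 = -(-1)/6 = -⅙*(-1) = ⅙ ≈ 0.16667)
o/((17*3)) = 1/(6*((17*3))) = (⅙)/51 = (⅙)*(1/51) = 1/306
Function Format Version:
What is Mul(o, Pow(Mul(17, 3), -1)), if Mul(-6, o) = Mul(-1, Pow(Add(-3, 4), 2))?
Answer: Rational(1, 306) ≈ 0.0032680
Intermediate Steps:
o = Rational(1, 6) (o = Mul(Rational(-1, 6), Mul(-1, Pow(Add(-3, 4), 2))) = Mul(Rational(-1, 6), Mul(-1, Pow(1, 2))) = Mul(Rational(-1, 6), Mul(-1, 1)) = Mul(Rational(-1, 6), -1) = Rational(1, 6) ≈ 0.16667)
Mul(o, Pow(Mul(17, 3), -1)) = Mul(Rational(1, 6), Pow(Mul(17, 3), -1)) = Mul(Rational(1, 6), Pow(51, -1)) = Mul(Rational(1, 6), Rational(1, 51)) = Rational(1, 306)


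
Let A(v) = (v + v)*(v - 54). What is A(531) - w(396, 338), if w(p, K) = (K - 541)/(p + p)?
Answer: 401206811/792 ≈ 5.0657e+5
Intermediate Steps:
w(p, K) = (-541 + K)/(2*p) (w(p, K) = (-541 + K)/((2*p)) = (-541 + K)*(1/(2*p)) = (-541 + K)/(2*p))
A(v) = 2*v*(-54 + v) (A(v) = (2*v)*(-54 + v) = 2*v*(-54 + v))
A(531) - w(396, 338) = 2*531*(-54 + 531) - (-541 + 338)/(2*396) = 2*531*477 - (-203)/(2*396) = 506574 - 1*(-203/792) = 506574 + 203/792 = 401206811/792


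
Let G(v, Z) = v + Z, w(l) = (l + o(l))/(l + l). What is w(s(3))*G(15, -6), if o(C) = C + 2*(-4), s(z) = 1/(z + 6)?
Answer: -315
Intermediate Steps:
s(z) = 1/(6 + z)
o(C) = -8 + C (o(C) = C - 8 = -8 + C)
w(l) = (-8 + 2*l)/(2*l) (w(l) = (l + (-8 + l))/(l + l) = (-8 + 2*l)/((2*l)) = (-8 + 2*l)*(1/(2*l)) = (-8 + 2*l)/(2*l))
G(v, Z) = Z + v
w(s(3))*G(15, -6) = ((-4 + 1/(6 + 3))/(1/(6 + 3)))*(-6 + 15) = ((-4 + 1/9)/(1/9))*9 = (9*(-35/9))*9 = -35*9 = -315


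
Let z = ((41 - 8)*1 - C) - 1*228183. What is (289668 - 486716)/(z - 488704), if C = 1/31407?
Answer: 6188686536/22514233579 ≈ 0.27488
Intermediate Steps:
C = 1/31407 ≈ 3.1840e-5
z = -7165507051/31407 (z = ((41 - 8)*1 - 1*1/31407) - 1*228183 = (33*1 - 1/31407) - 228183 = (33 - 1/31407) - 228183 = 1036430/31407 - 228183 = -7165507051/31407 ≈ -2.2815e+5)
(289668 - 486716)/(z - 488704) = (289668 - 486716)/(-7165507051/31407 - 488704) = -197048/(-22514233579/31407) = -197048*(-31407/22514233579) = 6188686536/22514233579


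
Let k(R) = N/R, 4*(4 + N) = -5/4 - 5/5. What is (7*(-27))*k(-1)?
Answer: -13797/16 ≈ -862.31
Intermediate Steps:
N = -73/16 (N = -4 + (-5/4 - 5/5)/4 = -4 + (-5*¼ - 5*⅕)/4 = -4 + (-5/4 - 1)/4 = -4 + (¼)*(-9/4) = -4 - 9/16 = -73/16 ≈ -4.5625)
k(R) = -73/(16*R)
(7*(-27))*k(-1) = (7*(-27))*(-73/16/(-1)) = -(-13797)*(-1)/16 = -189*73/16 = -13797/16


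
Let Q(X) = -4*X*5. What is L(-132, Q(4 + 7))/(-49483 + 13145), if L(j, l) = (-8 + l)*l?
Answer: -25080/18169 ≈ -1.3804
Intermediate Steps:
Q(X) = -20*X
L(j, l) = l*(-8 + l)
L(-132, Q(4 + 7))/(-49483 + 13145) = ((-20*(4 + 7))*(-8 - 20*(4 + 7)))/(-49483 + 13145) = ((-20*11)*(-8 - 20*11))/(-36338) = -220*(-8 - 220)*(-1/36338) = -220*(-228)*(-1/36338) = 50160*(-1/36338) = -25080/18169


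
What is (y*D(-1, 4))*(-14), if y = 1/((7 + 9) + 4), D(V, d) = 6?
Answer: -21/5 ≈ -4.2000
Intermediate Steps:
y = 1/20 (y = 1/(16 + 4) = 1/20 ≈ 0.050000)
(y*D(-1, 4))*(-14) = ((1/20)*6)*(-14) = (3/10)*(-14) = -21/5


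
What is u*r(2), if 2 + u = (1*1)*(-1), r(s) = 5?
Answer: -15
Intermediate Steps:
u = -3 (u = -2 + (1*1)*(-1) = -2 + 1*(-1) = -2 - 1 = -3)
u*r(2) = -3*5 = -15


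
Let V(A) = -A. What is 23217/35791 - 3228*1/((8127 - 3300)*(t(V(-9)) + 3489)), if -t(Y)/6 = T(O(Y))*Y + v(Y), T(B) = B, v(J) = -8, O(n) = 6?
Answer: 2448710377/3776109003 ≈ 0.64847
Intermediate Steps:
t(Y) = 48 - 36*Y (t(Y) = -6*(6*Y - 8) = -6*(-8 + 6*Y) = 48 - 36*Y)
23217/35791 - 3228*1/((8127 - 3300)*(t(V(-9)) + 3489)) = 23217/35791 - 3228*1/((8127 - 3300)*((48 - (-36)*(-9)) + 3489)) = 23217*(1/35791) - 3228*1/(4827*((48 - 36*9) + 3489)) = 23217/35791 - 3228*1/(4827*((48 - 324) + 3489)) = 23217/35791 - 3228*1/(4827*(-276 + 3489)) = 23217/35791 - 3228/(4827*3213) = 23217/35791 - 3228/15509151 = 23217/35791 - 3228*1/15509151 = 23217/35791 - 1076/5169717 = 2448710377/3776109003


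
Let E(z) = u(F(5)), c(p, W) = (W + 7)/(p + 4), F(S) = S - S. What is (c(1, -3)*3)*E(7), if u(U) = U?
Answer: 0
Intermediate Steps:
F(S) = 0
c(p, W) = (7 + W)/(4 + p)
E(z) = 0
(c(1, -3)*3)*E(7) = (((7 - 3)/(4 + 1))*3)*0 = ((4/5)*3)*0 = (((⅕)*4)*3)*0 = ((⅘)*3)*0 = (12/5)*0 = 0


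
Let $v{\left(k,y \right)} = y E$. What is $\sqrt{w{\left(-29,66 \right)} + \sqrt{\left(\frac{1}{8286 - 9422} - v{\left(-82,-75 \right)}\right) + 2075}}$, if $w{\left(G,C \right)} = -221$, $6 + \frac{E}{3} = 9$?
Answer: $\frac{\sqrt{-4456244 + 213 \sqrt{24644881}}}{142} \approx 12.983 i$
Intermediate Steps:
$E = 9$ ($E = -18 + 3 \cdot 9 = -18 + 27 = 9$)
$v{\left(k,y \right)} = 9 y$ ($v{\left(k,y \right)} = y 9 = 9 y$)
$\sqrt{w{\left(-29,66 \right)} + \sqrt{\left(\frac{1}{8286 - 9422} - v{\left(-82,-75 \right)}\right) + 2075}} = \sqrt{-221 + \sqrt{\left(\frac{1}{8286 - 9422} - 9 \left(-75\right)\right) + 2075}} = \sqrt{-221 + \sqrt{\left(\frac{1}{-1136} - -675\right) + 2075}} = \sqrt{-221 + \sqrt{\left(- \frac{1}{1136} + 675\right) + 2075}} = \sqrt{-221 + \sqrt{\frac{766799}{1136} + 2075}} = \sqrt{-221 + \sqrt{\frac{3123999}{1136}}} = \sqrt{-221 + \frac{3 \sqrt{24644881}}{284}}$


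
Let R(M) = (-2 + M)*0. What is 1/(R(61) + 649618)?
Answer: 1/649618 ≈ 1.5394e-6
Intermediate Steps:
R(M) = 0
1/(R(61) + 649618) = 1/(0 + 649618) = 1/649618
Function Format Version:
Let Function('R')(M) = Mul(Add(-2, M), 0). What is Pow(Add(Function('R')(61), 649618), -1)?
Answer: Rational(1, 649618) ≈ 1.5394e-6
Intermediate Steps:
Function('R')(M) = 0
Pow(Add(Function('R')(61), 649618), -1) = Pow(Add(0, 649618), -1) = Pow(649618, -1) = Rational(1, 649618)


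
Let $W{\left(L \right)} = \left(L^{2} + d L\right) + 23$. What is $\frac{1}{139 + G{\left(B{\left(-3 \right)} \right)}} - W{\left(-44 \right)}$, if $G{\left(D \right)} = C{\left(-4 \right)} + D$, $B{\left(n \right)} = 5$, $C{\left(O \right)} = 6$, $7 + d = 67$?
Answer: $\frac{102151}{150} \approx 681.01$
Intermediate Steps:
$d = 60$ ($d = -7 + 67 = 60$)
$G{\left(D \right)} = 6 + D$
$W{\left(L \right)} = 23 + L^{2} + 60 L$ ($W{\left(L \right)} = \left(L^{2} + 60 L\right) + 23 = 23 + L^{2} + 60 L$)
$\frac{1}{139 + G{\left(B{\left(-3 \right)} \right)}} - W{\left(-44 \right)} = \frac{1}{139 + \left(6 + 5\right)} - \left(23 + \left(-44\right)^{2} + 60 \left(-44\right)\right) = \frac{1}{139 + 11} - \left(23 + 1936 - 2640\right) = \frac{1}{150} - -681 = \frac{1}{150} + 681 = \frac{102151}{150}$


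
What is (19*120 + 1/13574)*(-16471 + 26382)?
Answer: 27884797621/1234 ≈ 2.2597e+7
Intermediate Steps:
(19*120 + 1/13574)*(-16471 + 26382) = (2280 + 1/13574)*9911 = (30948721/13574)*9911 = 27884797621/1234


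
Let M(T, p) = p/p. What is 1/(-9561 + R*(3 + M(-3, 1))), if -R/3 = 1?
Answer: -1/9573 ≈ -0.00010446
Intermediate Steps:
R = -3 (R = -3*1 = -3)
M(T, p) = 1
1/(-9561 + R*(3 + M(-3, 1))) = 1/(-9561 - 3*(3 + 1)) = 1/(-9561 - 3*4) = 1/(-9561 - 12) = 1/(-9573) = -1/9573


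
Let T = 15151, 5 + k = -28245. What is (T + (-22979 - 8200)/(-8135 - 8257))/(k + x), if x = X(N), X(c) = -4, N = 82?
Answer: -4870321/9081168 ≈ -0.53631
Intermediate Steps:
k = -28250 (k = -5 - 28245 = -28250)
x = -4
(T + (-22979 - 8200)/(-8135 - 8257))/(k + x) = (15151 + (-22979 - 8200)/(-8135 - 8257))/(-28250 - 4) = (15151 - 31179/(-16392))/(-28254) = (15151 - 31179*(-1/16392))*(-1/28254) = (15151 + 10393/5464)*(-1/28254) = (82795457/5464)*(-1/28254) = -4870321/9081168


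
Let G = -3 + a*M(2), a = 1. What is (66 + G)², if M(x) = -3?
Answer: 3600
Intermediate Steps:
G = -6 (G = -3 + 1*(-3) = -3 - 3 = -6)
(66 + G)² = (66 - 6)² = 60² = 3600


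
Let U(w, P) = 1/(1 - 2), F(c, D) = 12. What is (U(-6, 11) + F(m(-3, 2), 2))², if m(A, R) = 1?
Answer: 121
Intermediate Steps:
U(w, P) = -1 (U(w, P) = 1/(-1) = -1)
(U(-6, 11) + F(m(-3, 2), 2))² = (-1 + 12)² = 11² = 121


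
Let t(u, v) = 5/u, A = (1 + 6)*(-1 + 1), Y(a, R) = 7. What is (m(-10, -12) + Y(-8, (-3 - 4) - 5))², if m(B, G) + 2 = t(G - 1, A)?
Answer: 3600/169 ≈ 21.302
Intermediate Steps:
A = 0 (A = 7*0 = 0)
m(B, G) = -2 + 5/(-1 + G) (m(B, G) = -2 + 5/(G - 1) = -2 + 5/(-1 + G))
(m(-10, -12) + Y(-8, (-3 - 4) - 5))² = ((7 - 2*(-12))/(-1 - 12) + 7)² = ((7 + 24)/(-13) + 7)² = (-1/13*31 + 7)² = (-31/13 + 7)² = (60/13)² = 3600/169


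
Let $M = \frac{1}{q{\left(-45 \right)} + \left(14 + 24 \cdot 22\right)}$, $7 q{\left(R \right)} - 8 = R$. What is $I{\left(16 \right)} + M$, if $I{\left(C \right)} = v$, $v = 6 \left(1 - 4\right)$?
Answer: $- \frac{67619}{3757} \approx -17.998$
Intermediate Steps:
$q{\left(R \right)} = \frac{8}{7} + \frac{R}{7}$
$v = -18$ ($v = 6 \left(-3\right) = -18$)
$I{\left(C \right)} = -18$
$M = \frac{7}{3757}$ ($M = \frac{1}{\left(\frac{8}{7} + \frac{1}{7} \left(-45\right)\right) + \left(14 + 24 \cdot 22\right)} = \frac{1}{\left(\frac{8}{7} - \frac{45}{7}\right) + \left(14 + 528\right)} = \frac{1}{- \frac{37}{7} + 542} = \frac{1}{\frac{3757}{7}} = \frac{7}{3757} \approx 0.0018632$)
$I{\left(16 \right)} + M = -18 + \frac{7}{3757} = - \frac{67619}{3757}$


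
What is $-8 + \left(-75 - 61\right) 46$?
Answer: $-6264$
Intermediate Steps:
$-8 + \left(-75 - 61\right) 46 = -8 - 6256 = -6264$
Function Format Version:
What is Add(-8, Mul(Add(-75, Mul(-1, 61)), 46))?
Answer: -6264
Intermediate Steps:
Add(-8, Mul(Add(-75, Mul(-1, 61)), 46)) = Add(-8, Mul(Add(-75, -61), 46)) = Add(-8, Mul(-136, 46)) = Add(-8, -6256) = -6264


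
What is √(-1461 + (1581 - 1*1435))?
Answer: I*√1315 ≈ 36.263*I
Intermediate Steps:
√(-1461 + (1581 - 1*1435)) = √(-1461 + (1581 - 1435)) = √(-1461 + 146) = √(-1315) = I*√1315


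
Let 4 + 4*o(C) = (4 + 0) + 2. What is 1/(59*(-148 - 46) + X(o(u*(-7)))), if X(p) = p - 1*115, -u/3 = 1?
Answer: -2/23121 ≈ -8.6501e-5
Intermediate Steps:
u = -3 (u = -3*1 = -3)
o(C) = ½ (o(C) = -1 + ((4 + 0) + 2)/4 = -1 + (4 + 2)/4 = -1 + (¼)*6 = -1 + 3/2 = ½)
X(p) = -115 + p (X(p) = p - 115 = -115 + p)
1/(59*(-148 - 46) + X(o(u*(-7)))) = 1/(59*(-148 - 46) + (-115 + ½)) = 1/(59*(-194) - 229/2) = 1/(-11446 - 229/2) = 1/(-23121/2) = -2/23121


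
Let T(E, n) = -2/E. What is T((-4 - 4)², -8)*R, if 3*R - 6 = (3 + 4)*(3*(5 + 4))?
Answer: -65/32 ≈ -2.0313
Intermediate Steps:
R = 65 (R = 2 + ((3 + 4)*(3*(5 + 4)))/3 = 2 + (7*(3*9))/3 = 2 + (7*27)/3 = 2 + (⅓)*189 = 2 + 63 = 65)
T((-4 - 4)², -8)*R = -2/(-4 - 4)²*65 = -2/((-8)²)*65 = -2/64*65 = -2*1/64*65 = -1/32*65 = -65/32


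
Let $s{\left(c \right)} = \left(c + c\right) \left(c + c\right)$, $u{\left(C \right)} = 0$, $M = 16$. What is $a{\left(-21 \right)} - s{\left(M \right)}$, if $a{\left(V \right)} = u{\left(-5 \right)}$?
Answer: $-1024$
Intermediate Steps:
$s{\left(c \right)} = 4 c^{2}$ ($s{\left(c \right)} = 2 c 2 c = 4 c^{2}$)
$a{\left(V \right)} = 0$
$a{\left(-21 \right)} - s{\left(M \right)} = 0 - 4 \cdot 16^{2} = 0 - 4 \cdot 256 = 0 - 1024 = -1024$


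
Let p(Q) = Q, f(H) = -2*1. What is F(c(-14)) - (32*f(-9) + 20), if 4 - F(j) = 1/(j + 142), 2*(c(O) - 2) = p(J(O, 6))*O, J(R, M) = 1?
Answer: 6575/137 ≈ 47.993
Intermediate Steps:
f(H) = -2
c(O) = 2 + O/2 (c(O) = 2 + (1*O)/2 = 2 + O/2)
F(j) = 4 - 1/(142 + j) (F(j) = 4 - 1/(j + 142) = 4 - 1/(142 + j))
F(c(-14)) - (32*f(-9) + 20) = (567 + 4*(2 + (½)*(-14)))/(142 + (2 + (½)*(-14))) - (32*(-2) + 20) = (567 + 4*(2 - 7))/(142 + (2 - 7)) - (-64 + 20) = (567 + 4*(-5))/(142 - 5) - 1*(-44) = (567 - 20)/137 + 44 = (1/137)*547 + 44 = 547/137 + 44 = 6575/137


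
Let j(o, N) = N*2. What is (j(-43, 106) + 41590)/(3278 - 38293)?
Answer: -41802/35015 ≈ -1.1938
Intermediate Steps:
j(o, N) = 2*N
(j(-43, 106) + 41590)/(3278 - 38293) = (2*106 + 41590)/(3278 - 38293) = (212 + 41590)/(-35015) = 41802*(-1/35015) = -41802/35015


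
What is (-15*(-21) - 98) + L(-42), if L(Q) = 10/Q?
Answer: 4552/21 ≈ 216.76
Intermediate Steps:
(-15*(-21) - 98) + L(-42) = (-15*(-21) - 98) + 10/(-42) = (315 - 98) + 10*(-1/42) = 217 - 5/21 = 4552/21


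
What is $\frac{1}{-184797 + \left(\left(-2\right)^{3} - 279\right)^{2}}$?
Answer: $- \frac{1}{102428} \approx -9.763 \cdot 10^{-6}$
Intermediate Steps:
$\frac{1}{-184797 + \left(\left(-2\right)^{3} - 279\right)^{2}} = \frac{1}{-184797 + \left(-8 - 279\right)^{2}} = \frac{1}{-184797 + \left(-287\right)^{2}} = \frac{1}{-184797 + 82369} = \frac{1}{-102428} = - \frac{1}{102428}$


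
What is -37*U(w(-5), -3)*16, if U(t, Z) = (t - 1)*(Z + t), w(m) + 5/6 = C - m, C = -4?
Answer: -12580/9 ≈ -1397.8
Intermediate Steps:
w(m) = -29/6 - m (w(m) = -⅚ + (-4 - m) = -29/6 - m)
U(t, Z) = (-1 + t)*(Z + t)
-37*U(w(-5), -3)*16 = -37*((-29/6 - 1*(-5))² - 1*(-3) - (-29/6 - 1*(-5)) - 3*(-29/6 - 1*(-5)))*16 = -37*((-29/6 + 5)² + 3 - (-29/6 + 5) - 3*(-29/6 + 5))*16 = -37*((⅙)² + 3 - 1*⅙ - 3*⅙)*16 = -37*(1/36 + 3 - ⅙ - ½)*16 = -37*85/36*16 = -3145/36*16 = -12580/9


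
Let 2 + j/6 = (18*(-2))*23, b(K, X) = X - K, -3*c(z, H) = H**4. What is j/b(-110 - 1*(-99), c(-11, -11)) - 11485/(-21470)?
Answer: 147149/94468 ≈ 1.5577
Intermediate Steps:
c(z, H) = -H**4/3
j = -4980 (j = -12 + 6*((18*(-2))*23) = -12 + 6*(-36*23) = -12 + 6*(-828) = -12 - 4968 = -4980)
j/b(-110 - 1*(-99), c(-11, -11)) - 11485/(-21470) = -4980/(-1/3*(-11)**4 - (-110 - 1*(-99))) - 11485/(-21470) = -4980/(-1/3*14641 - (-110 + 99)) - 11485*(-1/21470) = -4980/(-14641/3 - 1*(-11)) + 2297/4294 = -4980/(-14641/3 + 11) + 2297/4294 = -4980/(-14608/3) + 2297/4294 = -4980*(-3/14608) + 2297/4294 = 45/44 + 2297/4294 = 147149/94468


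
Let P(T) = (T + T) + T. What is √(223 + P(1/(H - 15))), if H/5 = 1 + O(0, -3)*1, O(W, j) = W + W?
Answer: √22270/10 ≈ 14.923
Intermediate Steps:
O(W, j) = 2*W
H = 5 (H = 5*(1 + (2*0)*1) = 5*(1 + 0*1) = 5*(1 + 0) = 5*1 = 5)
P(T) = 3*T (P(T) = 2*T + T = 3*T)
√(223 + P(1/(H - 15))) = √(223 + 3/(5 - 15)) = √(223 + 3/(-10)) = √(223 + 3*(-⅒)) = √(223 - 3/10) = √(2227/10) = √22270/10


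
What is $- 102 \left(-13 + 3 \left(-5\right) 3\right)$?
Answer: $5916$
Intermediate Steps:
$- 102 \left(-13 + 3 \left(-5\right) 3\right) = - 102 \left(-13 - 45\right) = \left(-102\right) \left(-58\right) = 5916$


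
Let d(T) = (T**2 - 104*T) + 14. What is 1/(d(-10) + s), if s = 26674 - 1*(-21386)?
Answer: 1/49214 ≈ 2.0319e-5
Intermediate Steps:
d(T) = 14 + T**2 - 104*T
s = 48060 (s = 26674 + 21386 = 48060)
1/(d(-10) + s) = 1/((14 + (-10)**2 - 104*(-10)) + 48060) = 1/((14 + 100 + 1040) + 48060) = 1/(1154 + 48060) = 1/49214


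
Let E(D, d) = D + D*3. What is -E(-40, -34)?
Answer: 160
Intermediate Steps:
E(D, d) = 4*D (E(D, d) = D + 3*D = 4*D)
-E(-40, -34) = -4*(-40) = -1*(-160) = 160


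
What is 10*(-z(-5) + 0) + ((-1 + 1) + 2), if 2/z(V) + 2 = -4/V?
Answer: 56/3 ≈ 18.667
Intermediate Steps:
z(V) = 2/(-2 - 4/V)
10*(-z(-5) + 0) + ((-1 + 1) + 2) = 10*(-(-1)*(-5)/(2 - 5) + 0) + ((-1 + 1) + 2) = 10*(-(-1)*(-5)/(-3) + 0) + (0 + 2) = 10*(-(-1)*(-5)*(-1)/3 + 0) + 2 = 10*(-1*(-5/3) + 0) + 2 = 10*(5/3 + 0) + 2 = 10*(5/3) + 2 = 50/3 + 2 = 56/3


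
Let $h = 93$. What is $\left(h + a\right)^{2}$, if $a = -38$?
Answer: $3025$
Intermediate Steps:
$\left(h + a\right)^{2} = \left(93 - 38\right)^{2} = 55^{2} = 3025$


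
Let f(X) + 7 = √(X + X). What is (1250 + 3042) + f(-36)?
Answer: 4285 + 6*I*√2 ≈ 4285.0 + 8.4853*I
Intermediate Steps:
f(X) = -7 + √2*√X (f(X) = -7 + √(X + X) = -7 + √(2*X) = -7 + √2*√X)
(1250 + 3042) + f(-36) = (1250 + 3042) + (-7 + √2*√(-36)) = 4292 + (-7 + √2*(6*I)) = 4292 + (-7 + 6*I*√2) = 4285 + 6*I*√2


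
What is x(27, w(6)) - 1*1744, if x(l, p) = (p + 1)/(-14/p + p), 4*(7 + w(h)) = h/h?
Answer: -880099/505 ≈ -1742.8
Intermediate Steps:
w(h) = -27/4 (w(h) = -7 + (h/h)/4 = -7 + (¼)*1 = -7 + ¼ = -27/4)
x(l, p) = (1 + p)/(p - 14/p)
x(27, w(6)) - 1*1744 = -27*(1 - 27/4)/(4*(-14 + (-27/4)²)) - 1*1744 = -27/4*(-23/4)/(-14 + 729/16) - 1744 = -27/4*(-23/4)/505/16 - 1744 = -27/4*16/505*(-23/4) - 1744 = 621/505 - 1744 = -880099/505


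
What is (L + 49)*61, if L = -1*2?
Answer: 2867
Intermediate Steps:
L = -2
(L + 49)*61 = (-2 + 49)*61 = 47*61 = 2867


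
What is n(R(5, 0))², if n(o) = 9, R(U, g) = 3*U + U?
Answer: 81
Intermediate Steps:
R(U, g) = 4*U
n(R(5, 0))² = 9² = 81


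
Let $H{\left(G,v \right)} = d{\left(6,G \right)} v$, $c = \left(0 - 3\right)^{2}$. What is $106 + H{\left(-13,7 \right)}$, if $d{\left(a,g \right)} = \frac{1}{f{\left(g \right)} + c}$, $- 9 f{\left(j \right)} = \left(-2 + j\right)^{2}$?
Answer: $\frac{1689}{16} \approx 105.56$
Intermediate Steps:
$c = 9$ ($c = \left(-3\right)^{2} = 9$)
$f{\left(j \right)} = - \frac{\left(-2 + j\right)^{2}}{9}$
$d{\left(a,g \right)} = \frac{1}{9 - \frac{\left(-2 + g\right)^{2}}{9}}$ ($d{\left(a,g \right)} = \frac{1}{- \frac{\left(-2 + g\right)^{2}}{9} + 9} = \frac{1}{9 - \frac{\left(-2 + g\right)^{2}}{9}}$)
$H{\left(G,v \right)} = - \frac{9 v}{-81 + \left(-2 + G\right)^{2}}$ ($H{\left(G,v \right)} = - \frac{9}{-81 + \left(-2 + G\right)^{2}} v = - \frac{9 v}{-81 + \left(-2 + G\right)^{2}}$)
$106 + H{\left(-13,7 \right)} = 106 - \frac{63}{-81 + \left(-2 - 13\right)^{2}} = 106 - \frac{63}{-81 + \left(-15\right)^{2}} = 106 - \frac{63}{-81 + 225} = 106 - \frac{63}{144} = 106 - 63 \cdot \frac{1}{144} = 106 - \frac{7}{16} = \frac{1689}{16}$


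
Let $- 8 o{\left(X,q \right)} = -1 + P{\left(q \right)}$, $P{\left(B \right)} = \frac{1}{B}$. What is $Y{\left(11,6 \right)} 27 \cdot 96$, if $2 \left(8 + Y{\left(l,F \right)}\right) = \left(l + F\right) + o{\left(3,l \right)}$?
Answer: $\frac{15876}{11} \approx 1443.3$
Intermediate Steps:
$o{\left(X,q \right)} = \frac{1}{8} - \frac{1}{8 q}$ ($o{\left(X,q \right)} = - \frac{-1 + \frac{1}{q}}{8} = \frac{1}{8} - \frac{1}{8 q}$)
$Y{\left(l,F \right)} = -8 + \frac{F}{2} + \frac{l}{2} + \frac{-1 + l}{16 l}$ ($Y{\left(l,F \right)} = -8 + \frac{\left(l + F\right) + \frac{-1 + l}{8 l}}{2} = -8 + \frac{\left(F + l\right) + \frac{-1 + l}{8 l}}{2} = -8 + \frac{F + l + \frac{-1 + l}{8 l}}{2} = -8 + \left(\frac{F}{2} + \frac{l}{2} + \frac{-1 + l}{16 l}\right) = -8 + \frac{F}{2} + \frac{l}{2} + \frac{-1 + l}{16 l}$)
$Y{\left(11,6 \right)} 27 \cdot 96 = \frac{-1 + 11 + 8 \cdot 11 \left(-16 + 6 + 11\right)}{16 \cdot 11} \cdot 27 \cdot 96 = \frac{1}{16} \cdot \frac{1}{11} \left(-1 + 11 + 8 \cdot 11 \cdot 1\right) 27 \cdot 96 = \frac{1}{16} \cdot \frac{1}{11} \left(-1 + 11 + 88\right) 27 \cdot 96 = \frac{1}{16} \cdot \frac{1}{11} \cdot 98 \cdot 27 \cdot 96 = \frac{49}{88} \cdot 27 \cdot 96 = \frac{1323}{88} \cdot 96 = \frac{15876}{11}$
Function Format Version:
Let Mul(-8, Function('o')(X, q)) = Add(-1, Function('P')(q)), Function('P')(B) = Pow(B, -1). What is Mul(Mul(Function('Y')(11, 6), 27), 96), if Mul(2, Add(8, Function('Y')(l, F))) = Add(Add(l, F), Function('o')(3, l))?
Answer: Rational(15876, 11) ≈ 1443.3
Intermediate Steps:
Function('o')(X, q) = Add(Rational(1, 8), Mul(Rational(-1, 8), Pow(q, -1))) (Function('o')(X, q) = Mul(Rational(-1, 8), Add(-1, Pow(q, -1))) = Add(Rational(1, 8), Mul(Rational(-1, 8), Pow(q, -1))))
Function('Y')(l, F) = Add(-8, Mul(Rational(1, 2), F), Mul(Rational(1, 2), l), Mul(Rational(1, 16), Pow(l, -1), Add(-1, l))) (Function('Y')(l, F) = Add(-8, Mul(Rational(1, 2), Add(Add(l, F), Mul(Rational(1, 8), Pow(l, -1), Add(-1, l))))) = Add(-8, Mul(Rational(1, 2), Add(Add(F, l), Mul(Rational(1, 8), Pow(l, -1), Add(-1, l))))) = Add(-8, Mul(Rational(1, 2), Add(F, l, Mul(Rational(1, 8), Pow(l, -1), Add(-1, l))))) = Add(-8, Add(Mul(Rational(1, 2), F), Mul(Rational(1, 2), l), Mul(Rational(1, 16), Pow(l, -1), Add(-1, l)))) = Add(-8, Mul(Rational(1, 2), F), Mul(Rational(1, 2), l), Mul(Rational(1, 16), Pow(l, -1), Add(-1, l))))
Mul(Mul(Function('Y')(11, 6), 27), 96) = Mul(Mul(Mul(Rational(1, 16), Pow(11, -1), Add(-1, 11, Mul(8, 11, Add(-16, 6, 11)))), 27), 96) = Mul(Mul(Mul(Rational(1, 16), Rational(1, 11), Add(-1, 11, Mul(8, 11, 1))), 27), 96) = Mul(Mul(Mul(Rational(1, 16), Rational(1, 11), Add(-1, 11, 88)), 27), 96) = Mul(Mul(Mul(Rational(1, 16), Rational(1, 11), 98), 27), 96) = Mul(Mul(Rational(49, 88), 27), 96) = Mul(Rational(1323, 88), 96) = Rational(15876, 11)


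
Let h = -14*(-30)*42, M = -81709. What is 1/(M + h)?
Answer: -1/64069 ≈ -1.5608e-5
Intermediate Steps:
h = 17640 (h = 420*42 = 17640)
1/(M + h) = 1/(-81709 + 17640) = 1/(-64069) = -1/64069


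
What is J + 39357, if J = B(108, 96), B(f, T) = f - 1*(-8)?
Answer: 39473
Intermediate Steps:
B(f, T) = 8 + f (B(f, T) = f + 8 = 8 + f)
J = 116 (J = 8 + 108 = 116)
J + 39357 = 116 + 39357 = 39473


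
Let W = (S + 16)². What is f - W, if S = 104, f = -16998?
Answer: -31398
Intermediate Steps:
W = 14400 (W = (104 + 16)² = 120² = 14400)
f - W = -16998 - 1*14400 = -16998 - 14400 = -31398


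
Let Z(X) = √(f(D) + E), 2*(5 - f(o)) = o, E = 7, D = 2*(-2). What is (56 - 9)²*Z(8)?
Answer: 2209*√14 ≈ 8265.3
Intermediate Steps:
D = -4
f(o) = 5 - o/2
Z(X) = √14 (Z(X) = √((5 - ½*(-4)) + 7) = √((5 + 2) + 7) = √(7 + 7) = √14)
(56 - 9)²*Z(8) = (56 - 9)²*√14 = 47²*√14 = 2209*√14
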